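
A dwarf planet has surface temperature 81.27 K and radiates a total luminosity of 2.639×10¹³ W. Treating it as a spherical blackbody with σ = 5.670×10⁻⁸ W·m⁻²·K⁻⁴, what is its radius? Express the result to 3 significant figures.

L = 4πR²σT⁴ ⇒ R = √(L/(4πσT⁴)).
σT⁴ = 2.47346 W/m², so R = √(2.639×10¹³/(4π×2.47346)) = 9.21×10⁵ m.

R ≈ 9.21×10⁵ m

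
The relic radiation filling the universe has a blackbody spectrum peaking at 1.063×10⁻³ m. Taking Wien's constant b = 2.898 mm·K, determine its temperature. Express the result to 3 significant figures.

Wien's law gives T = b/λ_max = (2.898×10⁻³ m·K)/(1.063×10⁻³ m) = 2.73 K.

T ≈ 2.73 K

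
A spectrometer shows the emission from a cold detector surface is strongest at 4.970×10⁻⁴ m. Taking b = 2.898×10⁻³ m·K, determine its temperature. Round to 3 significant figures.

T ≈ 5.83 K

Wien's law gives T = b/λ_max = (2.898×10⁻³ m·K)/(4.970×10⁻⁴ m) = 5.83 K.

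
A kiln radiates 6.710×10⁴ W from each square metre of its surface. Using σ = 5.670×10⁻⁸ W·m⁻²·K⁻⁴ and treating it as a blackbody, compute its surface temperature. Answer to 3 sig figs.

I = σT⁴, so T = (I/σ)^(1/4) = (6.710×10⁴/(5.670×10⁻⁸))^(1/4) = 1.04×10³ K.

T ≈ 1.04×10³ K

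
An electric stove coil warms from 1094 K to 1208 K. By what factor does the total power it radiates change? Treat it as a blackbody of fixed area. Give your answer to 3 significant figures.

P ∝ T⁴, so P₂/P₁ = (T₂/T₁)⁴ = (1208/1094)⁴ = (1.10420)⁴ = 1.49.

P₂/P₁ ≈ 1.49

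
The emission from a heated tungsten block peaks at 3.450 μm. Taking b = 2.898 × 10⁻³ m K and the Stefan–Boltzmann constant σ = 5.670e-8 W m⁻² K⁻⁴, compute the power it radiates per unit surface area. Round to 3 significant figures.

I ≈ 2.82×10⁴ W/m²

Wien's law: T = b/λ_max = 2.898×10⁻³/3.450×10⁻⁶ = 840.000 K.
Then I = σT⁴ = 5.670×10⁻⁸×(840.000)⁴ = 2.82×10⁴ W/m².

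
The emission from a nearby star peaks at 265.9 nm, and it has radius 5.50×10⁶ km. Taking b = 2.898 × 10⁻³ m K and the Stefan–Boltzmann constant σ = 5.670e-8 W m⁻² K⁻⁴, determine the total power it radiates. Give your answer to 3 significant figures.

Wien's law: T = b/λ_max = 2.898×10⁻³/2.659×10⁻⁷ = 10898.8 K.
Surface area A = 4πR² = 4π(5.50×10⁹ m)² = 3.80133×10²⁰ m².
Then P = σAT⁴ = 5.670×10⁻⁸×3.80133×10²⁰×(10898.8)⁴ = 3.04×10²⁹ W.

P ≈ 3.04×10²⁹ W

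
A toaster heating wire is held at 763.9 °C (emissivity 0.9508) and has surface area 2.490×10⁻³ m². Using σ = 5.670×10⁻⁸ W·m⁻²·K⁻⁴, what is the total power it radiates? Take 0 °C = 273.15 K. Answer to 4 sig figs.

T = 763.9 °C + 273.15 = 1037.05 K.
Area A = 2.490×10⁻³ m².
P = εσAT⁴ = 0.9508 × 5.670×10⁻⁸ × 2.490×10⁻³ × (1037.05)⁴ = 155.3 W.

P ≈ 155.3 W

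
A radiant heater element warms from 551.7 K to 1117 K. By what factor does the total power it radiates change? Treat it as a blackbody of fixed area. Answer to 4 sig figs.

P ∝ T⁴, so P₂/P₁ = (T₂/T₁)⁴ = (1117/551.7)⁴ = (2.02465)⁴ = 16.80.

P₂/P₁ ≈ 16.80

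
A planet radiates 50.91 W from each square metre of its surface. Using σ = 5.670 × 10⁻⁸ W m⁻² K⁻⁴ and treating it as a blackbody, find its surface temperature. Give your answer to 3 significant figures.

I = σT⁴, so T = (I/σ)^(1/4) = (50.91/(5.670×10⁻⁸))^(1/4) = 173 K.

T ≈ 173 K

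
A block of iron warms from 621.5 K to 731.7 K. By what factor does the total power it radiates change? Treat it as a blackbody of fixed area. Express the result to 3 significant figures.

P₂/P₁ ≈ 1.92

P ∝ T⁴, so P₂/P₁ = (T₂/T₁)⁴ = (731.7/621.5)⁴ = (1.17731)⁴ = 1.92.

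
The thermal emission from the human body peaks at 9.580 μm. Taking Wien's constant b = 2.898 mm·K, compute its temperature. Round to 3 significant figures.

Wien's law gives T = b/λ_max = (2.898×10⁻³ m·K)/(9.580×10⁻⁶ m) = 303 K.

T ≈ 303 K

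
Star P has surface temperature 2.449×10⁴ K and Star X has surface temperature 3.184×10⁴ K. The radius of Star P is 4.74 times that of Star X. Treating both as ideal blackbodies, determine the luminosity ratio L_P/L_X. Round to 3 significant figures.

L_P/L_X ≈ 7.86

L ∝ R²T⁴, so L_P/L_X = (R_P/R_X)²(T_P/T_X)⁴ = (4.74)² × (2.449×10⁴/3.184×10⁴)⁴ = 22.4676 × 0.349996 = 7.86.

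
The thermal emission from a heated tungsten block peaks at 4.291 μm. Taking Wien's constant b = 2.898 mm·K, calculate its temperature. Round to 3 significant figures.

Wien's law gives T = b/λ_max = (2.898×10⁻³ m·K)/(4.291×10⁻⁶ m) = 675 K.

T ≈ 675 K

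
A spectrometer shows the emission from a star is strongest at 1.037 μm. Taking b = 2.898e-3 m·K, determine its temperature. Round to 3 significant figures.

Wien's law gives T = b/λ_max = (2.898×10⁻³ m·K)/(1.037×10⁻⁶ m) = 2.79×10³ K.

T ≈ 2.79×10³ K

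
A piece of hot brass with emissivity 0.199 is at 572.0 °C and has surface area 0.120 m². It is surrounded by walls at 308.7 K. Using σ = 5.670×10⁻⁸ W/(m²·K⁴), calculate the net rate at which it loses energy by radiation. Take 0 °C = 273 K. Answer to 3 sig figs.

Net loss ≈ 678 W

T = 572.0 °C + 273 = 845.0 K.
Area A = 0.120 m².
Net radiated power P_net = εσA(T⁴ − T₀⁴) = 0.199×5.670×10⁻⁸×0.120×(845.0⁴ − 308.7⁴).
T⁴ − T₀⁴ = 5.09832×10¹¹ − 9.08127×10⁹ = 5.00751×10¹¹ K⁴, so P_net = 678 W.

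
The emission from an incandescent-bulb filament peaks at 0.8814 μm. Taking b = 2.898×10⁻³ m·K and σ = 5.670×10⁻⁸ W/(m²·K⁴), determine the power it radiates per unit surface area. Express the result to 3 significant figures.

Wien's law: T = b/λ_max = 2.898×10⁻³/8.814×10⁻⁷ = 3287.95 K.
Then I = σT⁴ = 5.670×10⁻⁸×(3287.95)⁴ = 6.63×10⁶ W/m².

I ≈ 6.63×10⁶ W/m²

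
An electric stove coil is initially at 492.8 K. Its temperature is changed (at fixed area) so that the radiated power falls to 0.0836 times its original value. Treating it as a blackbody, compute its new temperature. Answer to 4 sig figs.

P ∝ T⁴, so T₂/T₁ = (P₂/P₁)^(1/4) = (0.0836)^(1/4) = 0.537714.
T₂ = 492.8 × 0.537714 = 265.0 K.

T₂ ≈ 265.0 K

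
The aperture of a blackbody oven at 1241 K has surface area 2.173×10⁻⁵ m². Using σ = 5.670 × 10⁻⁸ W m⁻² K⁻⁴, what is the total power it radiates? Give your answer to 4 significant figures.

Area A = 2.173×10⁻⁵ m².
P = σAT⁴ = 5.670×10⁻⁸ × 2.173×10⁻⁵ × (1241)⁴ = 2.922 W.

P ≈ 2.922 W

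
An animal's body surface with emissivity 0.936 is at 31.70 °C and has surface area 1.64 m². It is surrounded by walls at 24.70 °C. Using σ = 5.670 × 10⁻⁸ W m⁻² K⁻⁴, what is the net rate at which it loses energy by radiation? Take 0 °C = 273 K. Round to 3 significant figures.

Net loss ≈ 66.6 W

T = 31.70 °C + 273 = 304.70 K.
Surroundings: T = 24.70 °C + 273 = 297.70 K.
Area A = 1.64 m².
Net radiated power P_net = εσA(T⁴ − T₀⁴) = 0.936×5.670×10⁻⁸×1.64×(304.70⁴ − 297.70⁴).
T⁴ − T₀⁴ = 8.61965×10⁹ − 7.85444×10⁹ = 7.65210×10⁸ K⁴, so P_net = 66.6 W.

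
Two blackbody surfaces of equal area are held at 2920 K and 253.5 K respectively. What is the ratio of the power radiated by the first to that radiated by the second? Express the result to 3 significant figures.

With equal areas, P₁/P₂ = (T₁/T₂)⁴ = (2920/253.5)⁴ = 1.76×10⁴.

P₁/P₂ ≈ 1.76×10⁴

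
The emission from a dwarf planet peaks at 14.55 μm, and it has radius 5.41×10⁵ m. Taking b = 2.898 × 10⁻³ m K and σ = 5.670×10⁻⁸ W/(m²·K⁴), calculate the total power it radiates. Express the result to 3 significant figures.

P ≈ 3.28×10¹⁴ W

Wien's law: T = b/λ_max = 2.898×10⁻³/1.455×10⁻⁵ = 199.175 K.
Surface area A = 4πR² = 4π(5.41×10⁵ m)² = 3.67794×10¹² m².
Then P = σAT⁴ = 5.670×10⁻⁸×3.67794×10¹²×(199.175)⁴ = 3.28×10¹⁴ W.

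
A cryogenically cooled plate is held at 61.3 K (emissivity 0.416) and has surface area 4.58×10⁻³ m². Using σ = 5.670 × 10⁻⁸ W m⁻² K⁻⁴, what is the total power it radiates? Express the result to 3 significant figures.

Area A = 4.58×10⁻³ m².
P = εσAT⁴ = 0.416 × 5.670×10⁻⁸ × 4.58×10⁻³ × (61.3)⁴ = 1.53×10⁻³ W.

P ≈ 1.53×10⁻³ W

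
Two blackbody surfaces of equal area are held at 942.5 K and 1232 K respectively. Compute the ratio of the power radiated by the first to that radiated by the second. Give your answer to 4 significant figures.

With equal areas, P₁/P₂ = (T₁/T₂)⁴ = (942.5/1232)⁴ = 0.3425.

P₁/P₂ ≈ 0.3425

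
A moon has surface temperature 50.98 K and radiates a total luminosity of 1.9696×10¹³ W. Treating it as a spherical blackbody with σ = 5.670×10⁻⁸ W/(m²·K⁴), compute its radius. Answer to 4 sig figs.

R ≈ 2.023×10⁶ m

L = 4πR²σT⁴ ⇒ R = √(L/(4πσT⁴)).
σT⁴ = 0.382986 W/m², so R = √(1.9696×10¹³/(4π×0.382986)) = 2.023×10⁶ m.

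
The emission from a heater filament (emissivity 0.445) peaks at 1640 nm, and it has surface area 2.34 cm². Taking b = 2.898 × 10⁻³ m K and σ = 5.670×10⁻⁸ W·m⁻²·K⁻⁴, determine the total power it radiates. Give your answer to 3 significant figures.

P ≈ 57.6 W

Wien's law: T = b/λ_max = 2.898×10⁻³/1.640×10⁻⁶ = 1767.07 K.
Area A = 2.34 cm² = 2.34×10⁻⁴ m².
Then P = εσAT⁴ = 0.445×5.670×10⁻⁸×2.34×10⁻⁴×(1767.07)⁴ = 57.6 W.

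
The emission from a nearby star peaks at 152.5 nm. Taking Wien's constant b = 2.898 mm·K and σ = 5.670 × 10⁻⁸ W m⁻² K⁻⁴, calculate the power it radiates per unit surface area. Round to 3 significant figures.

Wien's law: T = b/λ_max = 2.898×10⁻³/1.525×10⁻⁷ = 19003.3 K.
Then I = σT⁴ = 5.670×10⁻⁸×(19003.3)⁴ = 7.39×10⁹ W/m².

I ≈ 7.39×10⁹ W/m²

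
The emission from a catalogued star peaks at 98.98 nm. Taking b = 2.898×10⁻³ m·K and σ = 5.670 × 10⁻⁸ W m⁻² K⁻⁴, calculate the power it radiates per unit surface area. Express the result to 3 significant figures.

Wien's law: T = b/λ_max = 2.898×10⁻³/9.898×10⁻⁸ = 29278.6 K.
Then I = σT⁴ = 5.670×10⁻⁸×(29278.6)⁴ = 4.17×10¹⁰ W/m².

I ≈ 4.17×10¹⁰ W/m²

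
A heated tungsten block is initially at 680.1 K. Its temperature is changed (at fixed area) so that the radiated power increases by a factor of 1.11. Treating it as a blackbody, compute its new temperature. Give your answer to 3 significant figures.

P ∝ T⁴, so T₂/T₁ = (P₂/P₁)^(1/4) = (1.11)^(1/4) = 1.02643.
T₂ = 680.1 × 1.02643 = 698 K.

T₂ ≈ 698 K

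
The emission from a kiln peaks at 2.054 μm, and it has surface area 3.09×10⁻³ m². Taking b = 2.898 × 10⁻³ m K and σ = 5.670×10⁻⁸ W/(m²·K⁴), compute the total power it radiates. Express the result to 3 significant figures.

Wien's law: T = b/λ_max = 2.898×10⁻³/2.054×10⁻⁶ = 1410.91 K.
Area A = 3.09×10⁻³ m².
Then P = σAT⁴ = 5.670×10⁻⁸×3.09×10⁻³×(1410.91)⁴ = 694 W.

P ≈ 694 W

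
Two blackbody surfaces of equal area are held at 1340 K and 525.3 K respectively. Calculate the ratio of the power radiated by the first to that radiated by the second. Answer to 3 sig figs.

P₁/P₂ ≈ 42.3

With equal areas, P₁/P₂ = (T₁/T₂)⁴ = (1340/525.3)⁴ = 42.3.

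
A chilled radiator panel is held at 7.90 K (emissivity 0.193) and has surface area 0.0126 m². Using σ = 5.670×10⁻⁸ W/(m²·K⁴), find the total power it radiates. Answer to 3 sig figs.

Area A = 0.0126 m².
P = εσAT⁴ = 0.193 × 5.670×10⁻⁸ × 0.0126 × (7.90)⁴ = 5.37×10⁻⁷ W.

P ≈ 5.37×10⁻⁷ W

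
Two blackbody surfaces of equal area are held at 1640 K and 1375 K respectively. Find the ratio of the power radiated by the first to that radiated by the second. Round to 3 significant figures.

P₁/P₂ ≈ 2.02

With equal areas, P₁/P₂ = (T₁/T₂)⁴ = (1640/1375)⁴ = 2.02.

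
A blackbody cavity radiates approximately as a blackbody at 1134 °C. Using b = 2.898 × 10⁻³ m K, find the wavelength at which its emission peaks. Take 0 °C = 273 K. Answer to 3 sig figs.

T = 1134 °C + 273 = 1407 K.
Wien's displacement law: λ_max = b/T = (2.898×10⁻³ m·K)/(1407 K) = 2.060×10⁻⁶ m.
That is 2.06 μm, in the infrared range.

λ_max ≈ 2.06 μm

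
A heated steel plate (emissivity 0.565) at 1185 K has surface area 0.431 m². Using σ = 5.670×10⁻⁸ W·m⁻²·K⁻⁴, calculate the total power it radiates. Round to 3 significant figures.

Area A = 0.431 m².
P = εσAT⁴ = 0.565 × 5.670×10⁻⁸ × 0.431 × (1185)⁴ = 2.72×10⁴ W.

P ≈ 2.72×10⁴ W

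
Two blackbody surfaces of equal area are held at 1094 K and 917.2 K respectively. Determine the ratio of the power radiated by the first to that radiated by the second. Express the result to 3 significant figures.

P₁/P₂ ≈ 2.02

With equal areas, P₁/P₂ = (T₁/T₂)⁴ = (1094/917.2)⁴ = 2.02.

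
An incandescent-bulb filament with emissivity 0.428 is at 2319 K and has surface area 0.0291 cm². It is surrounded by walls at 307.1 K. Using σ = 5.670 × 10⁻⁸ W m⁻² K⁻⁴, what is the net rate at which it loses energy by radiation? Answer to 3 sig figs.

Area A = 0.0291 cm² = 2.91×10⁻⁶ m².
Net radiated power P_net = εσA(T⁴ − T₀⁴) = 0.428×5.670×10⁻⁸×2.91×10⁻⁶×(2319⁴ − 307.1⁴).
T⁴ − T₀⁴ = 2.89203×10¹³ − 8.89445×10⁹ = 2.89114×10¹³ K⁴, so P_net = 2.04 W.

Net loss ≈ 2.04 W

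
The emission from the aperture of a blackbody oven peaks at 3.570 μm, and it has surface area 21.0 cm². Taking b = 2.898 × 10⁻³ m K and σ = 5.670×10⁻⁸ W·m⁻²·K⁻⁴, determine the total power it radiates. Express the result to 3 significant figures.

P ≈ 51.7 W

Wien's law: T = b/λ_max = 2.898×10⁻³/3.570×10⁻⁶ = 811.765 K.
Area A = 21.0 cm² = 2.10×10⁻³ m².
Then P = σAT⁴ = 5.670×10⁻⁸×2.10×10⁻³×(811.765)⁴ = 51.7 W.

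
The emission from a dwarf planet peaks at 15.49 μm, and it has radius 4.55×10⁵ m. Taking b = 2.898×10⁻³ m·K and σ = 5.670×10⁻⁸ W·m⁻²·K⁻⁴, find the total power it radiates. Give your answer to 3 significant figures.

Wien's law: T = b/λ_max = 2.898×10⁻³/1.549×10⁻⁵ = 187.088 K.
Surface area A = 4πR² = 4π(4.55×10⁵ m)² = 2.60155×10¹² m².
Then P = σAT⁴ = 5.670×10⁻⁸×2.60155×10¹²×(187.088)⁴ = 1.81×10¹⁴ W.

P ≈ 1.81×10¹⁴ W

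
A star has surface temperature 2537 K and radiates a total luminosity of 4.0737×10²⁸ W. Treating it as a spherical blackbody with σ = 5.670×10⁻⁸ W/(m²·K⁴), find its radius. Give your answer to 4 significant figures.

L = 4πR²σT⁴ ⇒ R = √(L/(4πσT⁴)).
σT⁴ = 2.34890×10⁶ W/m², so R = √(4.0737×10²⁸/(4π×2.34890×10⁶)) = 3.715×10¹⁰ m.

R ≈ 3.715×10¹⁰ m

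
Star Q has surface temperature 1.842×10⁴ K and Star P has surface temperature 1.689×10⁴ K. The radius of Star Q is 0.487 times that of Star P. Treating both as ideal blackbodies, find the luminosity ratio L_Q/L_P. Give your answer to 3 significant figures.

L_Q/L_P ≈ 0.336

L ∝ R²T⁴, so L_Q/L_P = (R_Q/R_P)²(T_Q/T_P)⁴ = (0.487)² × (1.842×10⁴/1.689×10⁴)⁴ = 0.237169 × 1.41462 = 0.336.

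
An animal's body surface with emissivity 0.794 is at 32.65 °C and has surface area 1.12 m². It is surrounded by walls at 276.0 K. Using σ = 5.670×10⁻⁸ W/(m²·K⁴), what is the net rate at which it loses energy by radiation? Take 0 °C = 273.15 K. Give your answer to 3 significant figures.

T = 32.65 °C + 273.15 = 305.80 K.
Area A = 1.12 m².
Net radiated power P_net = εσA(T⁴ − T₀⁴) = 0.794×5.670×10⁻⁸×1.12×(305.80⁴ − 276.0⁴).
T⁴ − T₀⁴ = 8.74480×10⁹ − 5.80278×10⁹ = 2.94202×10⁹ K⁴, so P_net = 148 W.

Net loss ≈ 148 W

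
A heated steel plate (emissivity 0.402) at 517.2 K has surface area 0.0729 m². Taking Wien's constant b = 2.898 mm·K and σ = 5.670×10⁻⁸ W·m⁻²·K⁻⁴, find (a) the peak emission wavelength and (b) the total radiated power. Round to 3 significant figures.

λ_max ≈ 5.60 μm; P ≈ 119 W

(a) λ_max = b/T = 2.898×10⁻³/517.2 = 5.603×10⁻⁶ m = 5.60 μm.
Area A = 0.0729 m².
(b) P = εσAT⁴ = 0.402×5.670×10⁻⁸×0.0729×(517.2)⁴ = 119 W.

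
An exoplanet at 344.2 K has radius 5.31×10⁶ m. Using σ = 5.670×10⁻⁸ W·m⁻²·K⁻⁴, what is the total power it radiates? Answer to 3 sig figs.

Surface area A = 4πR² = 4π(5.31×10⁶ m)² = 3.54323×10¹⁴ m².
P = σAT⁴ = 5.670×10⁻⁸ × 3.54323×10¹⁴ × (344.2)⁴ = 2.82×10¹⁷ W.

P ≈ 2.82×10¹⁷ W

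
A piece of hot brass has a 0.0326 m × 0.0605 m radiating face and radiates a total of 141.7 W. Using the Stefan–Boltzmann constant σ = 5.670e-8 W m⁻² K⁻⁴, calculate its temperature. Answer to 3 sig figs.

T ≈ 1.06×10³ K

Area A = 0.0326 × 0.0605 = 1.9723×10⁻³ m².
P = σAT⁴ ⇒ T = (P/(σA))^(1/4) = (141.7/(5.670×10⁻⁸×1.9723×10⁻³))^(1/4) = 1.06×10³ K.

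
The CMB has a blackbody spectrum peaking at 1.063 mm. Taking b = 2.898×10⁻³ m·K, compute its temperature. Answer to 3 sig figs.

T ≈ 2.73 K

Wien's law gives T = b/λ_max = (2.898×10⁻³ m·K)/(1.063×10⁻³ m) = 2.73 K.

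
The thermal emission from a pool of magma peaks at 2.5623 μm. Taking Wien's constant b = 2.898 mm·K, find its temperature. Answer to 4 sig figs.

T ≈ 1131 K

Wien's law gives T = b/λ_max = (2.898×10⁻³ m·K)/(2.5623×10⁻⁶ m) = 1131 K.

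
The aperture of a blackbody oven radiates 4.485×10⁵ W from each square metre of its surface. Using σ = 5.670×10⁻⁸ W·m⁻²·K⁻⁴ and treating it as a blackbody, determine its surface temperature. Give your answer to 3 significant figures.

T ≈ 1.68×10³ K

I = σT⁴, so T = (I/σ)^(1/4) = (4.485×10⁵/(5.670×10⁻⁸))^(1/4) = 1.68×10³ K.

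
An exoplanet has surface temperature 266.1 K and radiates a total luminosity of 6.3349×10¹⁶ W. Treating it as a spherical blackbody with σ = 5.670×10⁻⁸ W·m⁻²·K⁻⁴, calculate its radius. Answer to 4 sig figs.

L = 4πR²σT⁴ ⇒ R = √(L/(4πσT⁴)).
σT⁴ = 284.291 W/m², so R = √(6.3349×10¹⁶/(4π×284.291)) = 4.211×10⁶ m.

R ≈ 4.211×10⁶ m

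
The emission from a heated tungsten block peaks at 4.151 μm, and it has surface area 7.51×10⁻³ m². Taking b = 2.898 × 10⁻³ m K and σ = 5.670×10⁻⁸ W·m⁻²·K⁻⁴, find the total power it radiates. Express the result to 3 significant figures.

Wien's law: T = b/λ_max = 2.898×10⁻³/4.151×10⁻⁶ = 698.145 K.
Area A = 7.51×10⁻³ m².
Then P = σAT⁴ = 5.670×10⁻⁸×7.51×10⁻³×(698.145)⁴ = 101 W.

P ≈ 101 W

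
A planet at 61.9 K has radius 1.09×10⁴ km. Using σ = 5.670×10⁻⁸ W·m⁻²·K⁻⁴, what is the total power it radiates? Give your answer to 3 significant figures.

P ≈ 1.24×10¹⁵ W

Surface area A = 4πR² = 4π(1.09×10⁷ m)² = 1.49301×10¹⁵ m².
P = σAT⁴ = 5.670×10⁻⁸ × 1.49301×10¹⁵ × (61.9)⁴ = 1.24×10¹⁵ W.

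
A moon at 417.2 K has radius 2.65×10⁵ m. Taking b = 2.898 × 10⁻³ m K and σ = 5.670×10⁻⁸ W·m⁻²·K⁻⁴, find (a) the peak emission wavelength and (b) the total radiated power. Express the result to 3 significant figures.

λ_max ≈ 6.95 μm; P ≈ 1.52×10¹⁵ W

(a) λ_max = b/T = 2.898×10⁻³/417.2 = 6.946×10⁻⁶ m = 6.95 μm.
Surface area A = 4πR² = 4π(2.65×10⁵ m)² = 8.82473×10¹¹ m².
(b) P = σAT⁴ = 5.670×10⁻⁸×8.82473×10¹¹×(417.2)⁴ = 1.52×10¹⁵ W.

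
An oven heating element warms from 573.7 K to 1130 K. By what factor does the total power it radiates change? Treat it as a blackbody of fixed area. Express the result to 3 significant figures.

P ∝ T⁴, so P₂/P₁ = (T₂/T₁)⁴ = (1130/573.7)⁴ = (1.96967)⁴ = 15.1.

P₂/P₁ ≈ 15.1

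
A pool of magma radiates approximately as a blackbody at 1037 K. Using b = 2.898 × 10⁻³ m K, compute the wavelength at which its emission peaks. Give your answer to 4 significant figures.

λ_max ≈ 2.795 μm

Wien's displacement law: λ_max = b/T = (2.898×10⁻³ m·K)/(1037 K) = 2.7946×10⁻⁶ m.
That is 2.795 μm, in the infrared range.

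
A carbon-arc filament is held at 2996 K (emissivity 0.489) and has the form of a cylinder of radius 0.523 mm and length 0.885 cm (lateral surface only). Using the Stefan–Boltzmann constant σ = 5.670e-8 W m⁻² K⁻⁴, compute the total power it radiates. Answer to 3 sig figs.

P ≈ 65.0 W

Lateral area A = 2πrL = 2π×5.23×10⁻⁴×8.85×10⁻³ = 2.90820×10⁻⁵ m².
P = εσAT⁴ = 0.489 × 5.670×10⁻⁸ × 2.90820×10⁻⁵ × (2996)⁴ = 65.0 W.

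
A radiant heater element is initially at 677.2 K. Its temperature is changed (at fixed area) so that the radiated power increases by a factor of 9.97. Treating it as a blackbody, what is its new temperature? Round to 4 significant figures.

T₂ ≈ 1203 K

P ∝ T⁴, so T₂/T₁ = (P₂/P₁)^(1/4) = (9.97)^(1/4) = 1.77694.
T₂ = 677.2 × 1.77694 = 1203 K.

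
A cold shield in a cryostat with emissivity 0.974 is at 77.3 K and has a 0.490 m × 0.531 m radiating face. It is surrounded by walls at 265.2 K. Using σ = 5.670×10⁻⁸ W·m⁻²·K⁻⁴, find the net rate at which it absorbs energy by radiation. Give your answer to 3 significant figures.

Area A = 0.490 × 0.531 = 0.26019 m².
Net radiated power P_net = εσA(T⁴ − T₀⁴) = 0.974×5.670×10⁻⁸×0.26019×(77.3⁴ − 265.2⁴).
T⁴ − T₀⁴ = 3.57041×10⁷ − 4.94646×10⁹ = -4.91076×10⁹ K⁴, so P_net = -70.6 W — negative, meaning a net gain of 70.6 W.

Net gain ≈ 70.6 W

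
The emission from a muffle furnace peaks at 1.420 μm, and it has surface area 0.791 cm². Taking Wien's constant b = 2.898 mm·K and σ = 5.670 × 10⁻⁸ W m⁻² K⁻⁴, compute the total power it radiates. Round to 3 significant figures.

Wien's law: T = b/λ_max = 2.898×10⁻³/1.420×10⁻⁶ = 2040.85 K.
Area A = 0.791 cm² = 7.91×10⁻⁵ m².
Then P = σAT⁴ = 5.670×10⁻⁸×7.91×10⁻⁵×(2040.85)⁴ = 77.8 W.

P ≈ 77.8 W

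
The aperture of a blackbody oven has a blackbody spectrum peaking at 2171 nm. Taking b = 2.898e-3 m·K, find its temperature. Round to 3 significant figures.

T ≈ 1.33×10³ K

Wien's law gives T = b/λ_max = (2.898×10⁻³ m·K)/(2.171×10⁻⁶ m) = 1.33×10³ K.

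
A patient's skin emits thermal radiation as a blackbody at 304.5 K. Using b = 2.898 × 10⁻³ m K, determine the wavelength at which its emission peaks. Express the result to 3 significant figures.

λ_max ≈ 9.52 μm

Wien's displacement law: λ_max = b/T = (2.898×10⁻³ m·K)/(304.5 K) = 9.517×10⁻⁶ m.
That is 9.52 μm, in the infrared range.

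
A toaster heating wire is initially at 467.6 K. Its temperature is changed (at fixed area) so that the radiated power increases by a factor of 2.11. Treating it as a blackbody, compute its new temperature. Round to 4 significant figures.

P ∝ T⁴, so T₂/T₁ = (P₂/P₁)^(1/4) = (2.11)^(1/4) = 1.20523.
T₂ = 467.6 × 1.20523 = 563.6 K.

T₂ ≈ 563.6 K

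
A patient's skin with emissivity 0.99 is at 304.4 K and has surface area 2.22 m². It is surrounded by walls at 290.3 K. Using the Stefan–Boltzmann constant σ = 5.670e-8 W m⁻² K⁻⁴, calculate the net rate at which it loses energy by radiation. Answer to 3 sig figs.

Area A = 2.22 m².
Net radiated power P_net = εσA(T⁴ − T₀⁴) = 0.99×5.670×10⁻⁸×2.22×(304.4⁴ − 290.3⁴).
T⁴ − T₀⁴ = 8.58576×10⁹ − 7.10212×10⁹ = 1.48364×10⁹ K⁴, so P_net = 185 W.

Net loss ≈ 185 W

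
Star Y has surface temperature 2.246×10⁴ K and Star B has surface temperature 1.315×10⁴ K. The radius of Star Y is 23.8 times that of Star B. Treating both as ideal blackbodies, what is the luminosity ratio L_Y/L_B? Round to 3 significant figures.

L ∝ R²T⁴, so L_Y/L_B = (R_Y/R_B)²(T_Y/T_B)⁴ = (23.8)² × (2.246×10⁴/1.315×10⁴)⁴ = 566.44 × 8.51013 = 4.82×10³.

L_Y/L_B ≈ 4.82×10³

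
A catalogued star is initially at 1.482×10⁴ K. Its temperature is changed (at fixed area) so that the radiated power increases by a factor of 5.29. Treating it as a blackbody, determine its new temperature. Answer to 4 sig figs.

P ∝ T⁴, so T₂/T₁ = (P₂/P₁)^(1/4) = (5.29)^(1/4) = 1.51658.
T₂ = 1.482×10⁴ × 1.51658 = 2.248×10⁴ K.

T₂ ≈ 2.248×10⁴ K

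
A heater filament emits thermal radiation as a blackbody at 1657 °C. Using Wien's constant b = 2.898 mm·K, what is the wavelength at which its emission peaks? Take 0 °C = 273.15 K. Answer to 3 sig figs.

λ_max ≈ 1.50×10³ nm

T = 1657 °C + 273.15 = 1930.15 K.
Wien's displacement law: λ_max = b/T = (2.898×10⁻³ m·K)/(1930.15 K) = 1.501×10⁻⁶ m.
That is 1.50×10³ nm, in the infrared range.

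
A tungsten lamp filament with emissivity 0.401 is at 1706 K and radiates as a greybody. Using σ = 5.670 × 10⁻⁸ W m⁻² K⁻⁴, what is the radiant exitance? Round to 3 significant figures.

I ≈ 1.93×10⁵ W/m²

Stefan–Boltzmann: I = εσT⁴ = 0.401 × 5.670×10⁻⁸ × (1706)⁴ = 1.93×10⁵ W/m².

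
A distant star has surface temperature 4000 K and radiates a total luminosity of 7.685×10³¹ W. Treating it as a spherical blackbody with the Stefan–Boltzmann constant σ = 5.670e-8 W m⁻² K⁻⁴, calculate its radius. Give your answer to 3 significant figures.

R ≈ 6.49×10¹¹ m

L = 4πR²σT⁴ ⇒ R = √(L/(4πσT⁴)).
σT⁴ = 1.45152×10⁷ W/m², so R = √(7.685×10³¹/(4π×1.45152×10⁷)) = 6.49×10¹¹ m.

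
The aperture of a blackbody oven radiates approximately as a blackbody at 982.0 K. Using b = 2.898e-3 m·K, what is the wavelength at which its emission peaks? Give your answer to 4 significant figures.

λ_max ≈ 2.951 μm

Wien's displacement law: λ_max = b/T = (2.898×10⁻³ m·K)/(982.0 K) = 2.9511×10⁻⁶ m.
That is 2.951 μm, in the infrared range.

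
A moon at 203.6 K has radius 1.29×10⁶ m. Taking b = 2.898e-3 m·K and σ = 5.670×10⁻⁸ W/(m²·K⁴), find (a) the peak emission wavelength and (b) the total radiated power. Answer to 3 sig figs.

λ_max ≈ 14.2 μm; P ≈ 2.04×10¹⁵ W

(a) λ_max = b/T = 2.898×10⁻³/203.6 = 1.423×10⁻⁵ m = 14.2 μm.
Surface area A = 4πR² = 4π(1.29×10⁶ m)² = 2.09117×10¹³ m².
(b) P = σAT⁴ = 5.670×10⁻⁸×2.09117×10¹³×(203.6)⁴ = 2.04×10¹⁵ W.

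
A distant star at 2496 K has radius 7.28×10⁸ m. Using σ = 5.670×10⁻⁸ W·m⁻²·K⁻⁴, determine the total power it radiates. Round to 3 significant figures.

P ≈ 1.47×10²⁵ W

Surface area A = 4πR² = 4π(7.28×10⁸ m)² = 6.65998×10¹⁸ m².
P = σAT⁴ = 5.670×10⁻⁸ × 6.65998×10¹⁸ × (2496)⁴ = 1.47×10²⁵ W.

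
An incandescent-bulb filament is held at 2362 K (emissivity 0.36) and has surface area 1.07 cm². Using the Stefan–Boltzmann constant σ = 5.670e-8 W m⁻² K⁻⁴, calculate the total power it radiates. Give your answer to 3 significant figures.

Area A = 1.07 cm² = 1.07×10⁻⁴ m².
P = εσAT⁴ = 0.36 × 5.670×10⁻⁸ × 1.07×10⁻⁴ × (2362)⁴ = 68.0 W.

P ≈ 68.0 W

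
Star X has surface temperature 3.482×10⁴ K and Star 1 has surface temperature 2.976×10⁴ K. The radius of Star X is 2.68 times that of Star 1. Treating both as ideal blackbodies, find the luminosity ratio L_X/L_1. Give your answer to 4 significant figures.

L_X/L_1 ≈ 13.46

L ∝ R²T⁴, so L_X/L_1 = (R_X/R_1)²(T_X/T_1)⁴ = (2.68)² × (3.482×10⁴/2.976×10⁴)⁴ = 7.1824 × 1.87406 = 13.46.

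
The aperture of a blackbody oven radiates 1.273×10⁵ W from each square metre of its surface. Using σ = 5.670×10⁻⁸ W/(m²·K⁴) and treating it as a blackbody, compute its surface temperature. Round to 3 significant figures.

I = σT⁴, so T = (I/σ)^(1/4) = (1.273×10⁵/(5.670×10⁻⁸))^(1/4) = 1.22×10³ K.

T ≈ 1.22×10³ K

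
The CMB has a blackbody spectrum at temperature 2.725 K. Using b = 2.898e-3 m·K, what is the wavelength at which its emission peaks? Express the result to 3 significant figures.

λ_max ≈ 1.06 mm

Wien's displacement law: λ_max = b/T = (2.898×10⁻³ m·K)/(2.725 K) = 1.063×10⁻³ m.
That is 1.06 mm, in the microwave range.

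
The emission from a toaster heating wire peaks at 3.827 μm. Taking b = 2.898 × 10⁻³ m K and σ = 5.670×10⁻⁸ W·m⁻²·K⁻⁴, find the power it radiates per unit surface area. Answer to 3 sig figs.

I ≈ 1.86×10⁴ W/m²

Wien's law: T = b/λ_max = 2.898×10⁻³/3.827×10⁻⁶ = 757.251 K.
Then I = σT⁴ = 5.670×10⁻⁸×(757.251)⁴ = 1.86×10⁴ W/m².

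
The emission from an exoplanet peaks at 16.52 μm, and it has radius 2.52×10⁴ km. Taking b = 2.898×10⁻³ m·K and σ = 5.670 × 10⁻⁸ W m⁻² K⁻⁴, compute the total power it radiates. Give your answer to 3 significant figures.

Wien's law: T = b/λ_max = 2.898×10⁻³/1.652×10⁻⁵ = 175.424 K.
Surface area A = 4πR² = 4π(2.52×10⁷ m)² = 7.98015×10¹⁵ m².
Then P = σAT⁴ = 5.670×10⁻⁸×7.98015×10¹⁵×(175.424)⁴ = 4.28×10¹⁷ W.

P ≈ 4.28×10¹⁷ W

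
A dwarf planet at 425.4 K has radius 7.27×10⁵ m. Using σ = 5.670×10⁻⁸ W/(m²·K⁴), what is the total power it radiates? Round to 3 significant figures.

Surface area A = 4πR² = 4π(7.27×10⁵ m)² = 6.64169×10¹² m².
P = σAT⁴ = 5.670×10⁻⁸ × 6.64169×10¹² × (425.4)⁴ = 1.23×10¹⁶ W.

P ≈ 1.23×10¹⁶ W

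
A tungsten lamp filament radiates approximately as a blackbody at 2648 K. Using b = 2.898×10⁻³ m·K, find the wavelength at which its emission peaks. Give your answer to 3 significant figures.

Wien's displacement law: λ_max = b/T = (2.898×10⁻³ m·K)/(2648 K) = 1.094×10⁻⁶ m.
That is 1.09 μm, in the infrared range.

λ_max ≈ 1.09 μm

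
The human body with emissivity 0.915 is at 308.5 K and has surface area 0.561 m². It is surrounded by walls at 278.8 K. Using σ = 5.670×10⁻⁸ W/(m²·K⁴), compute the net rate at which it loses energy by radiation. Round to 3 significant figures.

Net loss ≈ 87.8 W

Area A = 0.561 m².
Net radiated power P_net = εσA(T⁴ − T₀⁴) = 0.915×5.670×10⁻⁸×0.561×(308.5⁴ − 278.8⁴).
T⁴ − T₀⁴ = 9.05776×10⁹ − 6.04187×10⁹ = 3.01589×10⁹ K⁴, so P_net = 87.8 W.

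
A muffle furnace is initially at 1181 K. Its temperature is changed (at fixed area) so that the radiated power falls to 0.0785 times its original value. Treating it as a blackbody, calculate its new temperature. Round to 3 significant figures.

P ∝ T⁴, so T₂/T₁ = (P₂/P₁)^(1/4) = (0.0785)^(1/4) = 0.529319.
T₂ = 1181 × 0.529319 = 625 K.

T₂ ≈ 625 K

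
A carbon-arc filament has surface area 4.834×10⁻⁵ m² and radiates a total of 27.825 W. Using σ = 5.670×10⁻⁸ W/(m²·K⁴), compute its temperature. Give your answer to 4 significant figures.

Area A = 4.834×10⁻⁵ m².
P = σAT⁴ ⇒ T = (P/(σA))^(1/4) = (27.825/(5.670×10⁻⁸×4.834×10⁻⁵))^(1/4) = 1785 K.

T ≈ 1785 K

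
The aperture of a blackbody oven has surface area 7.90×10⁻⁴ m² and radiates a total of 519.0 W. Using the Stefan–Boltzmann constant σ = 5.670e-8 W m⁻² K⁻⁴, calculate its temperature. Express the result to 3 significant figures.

T ≈ 1.84×10³ K

Area A = 7.90×10⁻⁴ m².
P = σAT⁴ ⇒ T = (P/(σA))^(1/4) = (519.0/(5.670×10⁻⁸×7.90×10⁻⁴))^(1/4) = 1.84×10³ K.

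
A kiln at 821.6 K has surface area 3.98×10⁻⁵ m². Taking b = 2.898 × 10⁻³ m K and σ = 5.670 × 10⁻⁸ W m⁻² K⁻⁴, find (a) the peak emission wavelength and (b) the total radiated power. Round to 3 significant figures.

(a) λ_max = b/T = 2.898×10⁻³/821.6 = 3.527×10⁻⁶ m = 3.53 μm.
Area A = 3.98×10⁻⁵ m².
(b) P = σAT⁴ = 5.670×10⁻⁸×3.98×10⁻⁵×(821.6)⁴ = 1.03 W.

λ_max ≈ 3.53 μm; P ≈ 1.03 W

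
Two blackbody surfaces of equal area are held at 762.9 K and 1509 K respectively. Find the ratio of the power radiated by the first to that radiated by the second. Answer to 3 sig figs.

With equal areas, P₁/P₂ = (T₁/T₂)⁴ = (762.9/1509)⁴ = 0.0653.

P₁/P₂ ≈ 0.0653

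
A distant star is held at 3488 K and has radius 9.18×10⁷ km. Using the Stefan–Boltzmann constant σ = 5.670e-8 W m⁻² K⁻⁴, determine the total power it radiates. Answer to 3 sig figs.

Surface area A = 4πR² = 4π(9.18×10¹⁰ m)² = 1.05900×10²³ m².
P = σAT⁴ = 5.670×10⁻⁸ × 1.05900×10²³ × (3488)⁴ = 8.89×10²⁹ W.

P ≈ 8.89×10²⁹ W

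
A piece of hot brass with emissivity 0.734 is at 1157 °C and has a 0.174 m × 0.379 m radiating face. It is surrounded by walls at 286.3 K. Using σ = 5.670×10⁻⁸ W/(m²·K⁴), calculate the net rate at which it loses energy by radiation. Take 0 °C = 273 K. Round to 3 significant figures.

T = 1157 °C + 273 = 1430 K.
Area A = 0.174 × 0.379 = 0.065946 m².
Net radiated power P_net = εσA(T⁴ − T₀⁴) = 0.734×5.670×10⁻⁸×0.065946×(1430⁴ − 286.3⁴).
T⁴ − T₀⁴ = 4.18162×10¹² − 6.71870×10⁹ = 4.17490×10¹² K⁴, so P_net = 1.15×10⁴ W.

Net loss ≈ 1.15×10⁴ W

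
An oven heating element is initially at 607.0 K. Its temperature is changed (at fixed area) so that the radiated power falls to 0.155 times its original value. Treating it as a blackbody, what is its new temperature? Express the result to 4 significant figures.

P ∝ T⁴, so T₂/T₁ = (P₂/P₁)^(1/4) = (0.155)^(1/4) = 0.627455.
T₂ = 607.0 × 0.627455 = 380.9 K.

T₂ ≈ 380.9 K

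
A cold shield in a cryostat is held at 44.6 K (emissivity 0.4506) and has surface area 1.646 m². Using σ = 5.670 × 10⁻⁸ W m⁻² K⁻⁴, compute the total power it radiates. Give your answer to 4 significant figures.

P ≈ 0.1664 W

Area A = 1.646 m².
P = εσAT⁴ = 0.4506 × 5.670×10⁻⁸ × 1.646 × (44.6)⁴ = 0.1664 W.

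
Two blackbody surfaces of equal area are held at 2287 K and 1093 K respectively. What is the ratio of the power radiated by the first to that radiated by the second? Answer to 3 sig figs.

P₁/P₂ ≈ 19.2

With equal areas, P₁/P₂ = (T₁/T₂)⁴ = (2287/1093)⁴ = 19.2.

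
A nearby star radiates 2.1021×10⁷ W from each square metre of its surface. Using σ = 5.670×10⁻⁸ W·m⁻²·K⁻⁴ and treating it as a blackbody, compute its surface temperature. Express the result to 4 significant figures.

I = σT⁴, so T = (I/σ)^(1/4) = (2.1021×10⁷/(5.670×10⁻⁸))^(1/4) = 4388 K.

T ≈ 4388 K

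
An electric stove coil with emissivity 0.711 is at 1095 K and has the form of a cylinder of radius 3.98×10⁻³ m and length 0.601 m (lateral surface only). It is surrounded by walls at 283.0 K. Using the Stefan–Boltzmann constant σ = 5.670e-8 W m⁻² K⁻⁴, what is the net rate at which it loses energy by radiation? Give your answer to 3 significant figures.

Net loss ≈ 867 W

Lateral area A = 2πrL = 2π×3.98×10⁻³×0.601 = 0.0150293 m².
Net radiated power P_net = εσA(T⁴ − T₀⁴) = 0.711×5.670×10⁻⁸×0.0150293×(1095⁴ − 283.0⁴).
T⁴ − T₀⁴ = 1.43766×10¹² − 6.41425×10⁹ = 1.43125×10¹² K⁴, so P_net = 867 W.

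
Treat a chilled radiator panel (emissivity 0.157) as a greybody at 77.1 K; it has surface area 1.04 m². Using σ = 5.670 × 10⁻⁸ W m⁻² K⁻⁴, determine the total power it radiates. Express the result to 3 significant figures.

P ≈ 0.327 W

Area A = 1.04 m².
P = εσAT⁴ = 0.157 × 5.670×10⁻⁸ × 1.04 × (77.1)⁴ = 0.327 W.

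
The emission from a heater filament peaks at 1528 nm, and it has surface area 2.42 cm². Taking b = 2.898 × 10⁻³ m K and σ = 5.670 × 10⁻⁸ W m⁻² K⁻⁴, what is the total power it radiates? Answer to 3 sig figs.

P ≈ 178 W

Wien's law: T = b/λ_max = 2.898×10⁻³/1.528×10⁻⁶ = 1896.60 K.
Area A = 2.42 cm² = 2.42×10⁻⁴ m².
Then P = σAT⁴ = 5.670×10⁻⁸×2.42×10⁻⁴×(1896.60)⁴ = 178 W.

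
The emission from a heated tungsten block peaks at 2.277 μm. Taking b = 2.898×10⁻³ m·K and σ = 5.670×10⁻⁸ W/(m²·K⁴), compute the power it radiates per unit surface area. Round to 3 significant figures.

I ≈ 1.49×10⁵ W/m²

Wien's law: T = b/λ_max = 2.898×10⁻³/2.277×10⁻⁶ = 1272.73 K.
Then I = σT⁴ = 5.670×10⁻⁸×(1272.73)⁴ = 1.49×10⁵ W/m².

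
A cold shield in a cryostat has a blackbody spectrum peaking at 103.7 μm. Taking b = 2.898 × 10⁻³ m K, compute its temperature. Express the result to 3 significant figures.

Wien's law gives T = b/λ_max = (2.898×10⁻³ m·K)/(1.037×10⁻⁴ m) = 27.9 K.

T ≈ 27.9 K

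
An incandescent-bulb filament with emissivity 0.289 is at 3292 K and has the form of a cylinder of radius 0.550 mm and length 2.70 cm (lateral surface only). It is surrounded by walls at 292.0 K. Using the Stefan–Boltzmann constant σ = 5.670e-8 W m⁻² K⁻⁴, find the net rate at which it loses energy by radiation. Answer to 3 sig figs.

Lateral area A = 2πrL = 2π×5.50×10⁻⁴×0.0270 = 9.33053×10⁻⁵ m².
Net radiated power P_net = εσA(T⁴ − T₀⁴) = 0.289×5.670×10⁻⁸×9.33053×10⁻⁵×(3292⁴ − 292.0⁴).
T⁴ − T₀⁴ = 1.17446×10¹⁴ − 7.26995×10⁹ = 1.17439×10¹⁴ K⁴, so P_net = 180 W.

Net loss ≈ 180 W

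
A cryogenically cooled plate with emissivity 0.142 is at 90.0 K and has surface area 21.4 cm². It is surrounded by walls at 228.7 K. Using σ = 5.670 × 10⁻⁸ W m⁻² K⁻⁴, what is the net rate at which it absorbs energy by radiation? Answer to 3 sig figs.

Net gain ≈ 0.0460 W

Area A = 21.4 cm² = 2.14×10⁻³ m².
Net radiated power P_net = εσA(T⁴ − T₀⁴) = 0.142×5.670×10⁻⁸×2.14×10⁻³×(90.0⁴ − 228.7⁴).
T⁴ − T₀⁴ = 6.56100×10⁷ − 2.73568×10⁹ = -2.67007×10⁹ K⁴, so P_net = -0.0460 W — negative, meaning a net gain of 0.0460 W.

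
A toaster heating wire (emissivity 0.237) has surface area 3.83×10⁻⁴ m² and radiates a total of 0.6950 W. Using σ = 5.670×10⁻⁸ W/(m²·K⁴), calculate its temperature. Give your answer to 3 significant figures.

T ≈ 606 K

Area A = 3.83×10⁻⁴ m².
P = εσAT⁴ ⇒ T = (P/(εσA))^(1/4) = (0.6950/(0.237×5.670×10⁻⁸×3.83×10⁻⁴))^(1/4) = 606 K.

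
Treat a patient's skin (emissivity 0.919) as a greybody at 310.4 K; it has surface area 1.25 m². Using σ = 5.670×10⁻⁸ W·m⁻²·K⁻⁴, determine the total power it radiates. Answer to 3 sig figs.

Area A = 1.25 m².
P = εσAT⁴ = 0.919 × 5.670×10⁻⁸ × 1.25 × (310.4)⁴ = 605 W.

P ≈ 605 W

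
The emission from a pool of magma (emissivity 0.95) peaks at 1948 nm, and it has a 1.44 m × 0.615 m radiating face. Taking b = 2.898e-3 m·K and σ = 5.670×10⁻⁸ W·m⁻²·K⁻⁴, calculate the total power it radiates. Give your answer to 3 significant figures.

P ≈ 2.34×10⁵ W

Wien's law: T = b/λ_max = 2.898×10⁻³/1.948×10⁻⁶ = 1487.68 K.
Area A = 1.44 × 0.615 = 0.8856 m².
Then P = εσAT⁴ = 0.95×5.670×10⁻⁸×0.8856×(1487.68)⁴ = 2.34×10⁵ W.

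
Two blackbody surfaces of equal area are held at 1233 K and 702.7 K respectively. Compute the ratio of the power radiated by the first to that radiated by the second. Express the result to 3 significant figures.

With equal areas, P₁/P₂ = (T₁/T₂)⁴ = (1233/702.7)⁴ = 9.48.

P₁/P₂ ≈ 9.48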